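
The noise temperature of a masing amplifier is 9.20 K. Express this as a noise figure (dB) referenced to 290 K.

0.136 dB

F = 1 + T_e/T₀ = 1 + 9.20/290 = 1.03172
NF = 10 log₁₀(1.03172) = 0.136 dB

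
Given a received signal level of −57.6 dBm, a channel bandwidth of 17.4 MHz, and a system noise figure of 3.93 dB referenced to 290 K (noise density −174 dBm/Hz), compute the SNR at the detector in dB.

40.1 dB

Noise floor: N = −174 + 10 log₁₀(B) + NF
10 log₁₀(1.74×10⁷) = 72.41 dB
N = −174 + 72.41 + 3.93 = −97.66 dBm
SNR = P_sig − N = −57.6 − (−97.66) = 40.06 dB → 40.1 dB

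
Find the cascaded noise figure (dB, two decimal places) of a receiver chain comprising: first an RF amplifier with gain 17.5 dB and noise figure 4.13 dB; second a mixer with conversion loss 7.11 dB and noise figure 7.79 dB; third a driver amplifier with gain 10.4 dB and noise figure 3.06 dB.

Convert to linear (a loss of L dB is a gain of −L dB): F_i = 10^(NF_i/10), G_i = 10^(G_i,dB/10)
  Stage 1: F_1 = 10^(4.13/10) = 2.588, G_1 = 10^(17.5/10) = 56.23
  Stage 2: F_2 = 10^(7.79/10) = 6.012, G_2 = 10^(−7.11/10) = 0.1945
  Stage 3: F_3 = 10^(3.06/10) = 2.023, G_3 = 10^(10.4/10) = 10.96
Friis cascade:
  F = 2.588 + (6.012 − 1)/56.23 + (2.023 − 1)/10.94 = 2.771
NF = 10 log₁₀(2.771) = 4.43 dB

4.43 dB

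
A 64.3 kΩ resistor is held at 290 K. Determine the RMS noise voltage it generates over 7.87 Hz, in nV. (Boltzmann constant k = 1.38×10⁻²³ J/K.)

V_n = √(4kTRB)
4kTRB = 4 × 1.38×10⁻²³ × 290 × 6.43×10⁴ × 7.87×10⁰ = 8.10×10⁻¹⁵ V²
V_n = √(8.10×10⁻¹⁵) = 9.00×10⁻⁸ V = 90.0 nV

90.0 nV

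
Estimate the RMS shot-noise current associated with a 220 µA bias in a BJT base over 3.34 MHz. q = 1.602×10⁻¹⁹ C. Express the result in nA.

I_n = √(2qI·B)
2qI·B = 2 × 1.602×10⁻¹⁹ × 2.20×10⁻⁴ × 3.34×10⁶ = 2.35×10⁻¹⁶ A²
I_n = √(2.35×10⁻¹⁶) = 1.53×10⁻⁸ A = 15.3 nA

15.3 nA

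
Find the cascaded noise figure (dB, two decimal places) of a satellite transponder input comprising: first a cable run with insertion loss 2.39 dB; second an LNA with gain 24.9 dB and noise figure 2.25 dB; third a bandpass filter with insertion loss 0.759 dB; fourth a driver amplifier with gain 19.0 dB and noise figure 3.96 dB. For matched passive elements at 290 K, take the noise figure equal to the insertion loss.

4.66 dB

Convert to linear (a loss of L dB is a gain of −L dB): F_i = 10^(NF_i/10), G_i = 10^(G_i,dB/10)
  Stage 1: F_1 = 10^(2.39/10) = 1.734, G_1 = 10^(−2.39/10) = 0.5768
  Stage 2: F_2 = 10^(2.25/10) = 1.679, G_2 = 10^(24.9/10) = 309.0
  Stage 3: F_3 = 10^(0.759/10) = 1.191, G_3 = 10^(−0.759/10) = 0.8397
  Stage 4: F_4 = 10^(3.96/10) = 2.489, G_4 = 10^(19.0/10) = 79.43
Friis cascade:
  F = 1.734 + (1.679 − 1)/0.5768 + (1.191 − 1)/178.2 + (2.489 − 1)/149.7 = 2.922
NF = 10 log₁₀(2.922) = 4.66 dB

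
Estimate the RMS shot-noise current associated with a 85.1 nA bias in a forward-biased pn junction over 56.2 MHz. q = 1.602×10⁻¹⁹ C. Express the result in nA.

I_n = √(2qI·B)
2qI·B = 2 × 1.602×10⁻¹⁹ × 8.51×10⁻⁸ × 5.62×10⁷ = 1.53×10⁻¹⁸ A²
I_n = √(1.53×10⁻¹⁸) = 1.24×10⁻⁹ A = 1.24 nA

1.24 nA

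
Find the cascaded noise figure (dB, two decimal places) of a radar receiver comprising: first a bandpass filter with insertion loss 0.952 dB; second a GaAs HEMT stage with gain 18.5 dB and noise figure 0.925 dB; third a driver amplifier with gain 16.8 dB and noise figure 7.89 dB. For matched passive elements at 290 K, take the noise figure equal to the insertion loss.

2.13 dB

Convert to linear (a loss of L dB is a gain of −L dB): F_i = 10^(NF_i/10), G_i = 10^(G_i,dB/10)
  Stage 1: F_1 = 10^(0.952/10) = 1.245, G_1 = 10^(−0.952/10) = 0.8032
  Stage 2: F_2 = 10^(0.925/10) = 1.237, G_2 = 10^(18.5/10) = 70.79
  Stage 3: F_3 = 10^(7.89/10) = 6.152, G_3 = 10^(16.8/10) = 47.86
Friis cascade:
  F = 1.245 + (1.237 − 1)/0.8032 + (6.152 − 1)/56.86 = 1.631
NF = 10 log₁₀(1.631) = 2.13 dB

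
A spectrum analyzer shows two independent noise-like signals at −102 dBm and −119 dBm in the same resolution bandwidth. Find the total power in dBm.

Convert to linear, add, convert back:
P₁ = 6.31×10⁻¹⁴ W, P₂ = 1.26×10⁻¹⁵ W
P_tot = 6.44×10⁻¹⁴ W → 10 log₁₀(P_tot / 10⁻³) = −101.9 dBm

−101.9 dBm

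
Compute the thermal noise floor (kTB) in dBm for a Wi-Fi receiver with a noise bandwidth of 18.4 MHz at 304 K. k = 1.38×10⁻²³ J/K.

−101.1 dBm

P_n = kTB = 1.38×10⁻²³ × 304 × 1.84×10⁷ = 7.72×10⁻¹⁴ W
In dBm: 10 log₁₀(7.72×10⁻¹⁴ / 10⁻³) = −101.1 dBm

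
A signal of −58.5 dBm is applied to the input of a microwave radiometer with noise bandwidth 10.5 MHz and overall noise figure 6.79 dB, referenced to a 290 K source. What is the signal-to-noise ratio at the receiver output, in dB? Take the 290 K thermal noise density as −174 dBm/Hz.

Noise floor: N = −174 + 10 log₁₀(B) + NF
10 log₁₀(1.05×10⁷) = 70.21 dB
N = −174 + 70.21 + 6.79 = −97.00 dBm
SNR = P_sig − N = −58.5 − (−97.00) = 38.50 dB → 38.5 dB

38.5 dB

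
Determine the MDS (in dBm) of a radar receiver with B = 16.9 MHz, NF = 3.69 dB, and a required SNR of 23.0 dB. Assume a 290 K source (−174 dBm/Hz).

Sensitivity = −174 + 10 log₁₀(B) + NF + SNR_min
= −174 + 72.28 + 3.69 + 23.0
= −75.03 dBm → −75.0 dBm

−75.0 dBm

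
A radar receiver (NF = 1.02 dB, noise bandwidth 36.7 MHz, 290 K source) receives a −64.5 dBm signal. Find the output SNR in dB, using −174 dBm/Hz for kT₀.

32.8 dB

Noise floor: N = −174 + 10 log₁₀(B) + NF
10 log₁₀(3.67×10⁷) = 75.65 dB
N = −174 + 75.65 + 1.02 = −97.33 dBm
SNR = P_sig − N = −64.5 − (−97.33) = 32.83 dB → 32.8 dB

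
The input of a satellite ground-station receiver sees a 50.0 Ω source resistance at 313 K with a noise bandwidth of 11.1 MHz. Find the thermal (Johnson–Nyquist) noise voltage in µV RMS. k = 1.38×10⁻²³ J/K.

3.10 µV

V_n = √(4kTRB)
4kTRB = 4 × 1.38×10⁻²³ × 313 × 5.00×10¹ × 1.11×10⁷ = 9.59×10⁻¹² V²
V_n = √(9.59×10⁻¹²) = 3.10×10⁻⁶ V = 3.10 µV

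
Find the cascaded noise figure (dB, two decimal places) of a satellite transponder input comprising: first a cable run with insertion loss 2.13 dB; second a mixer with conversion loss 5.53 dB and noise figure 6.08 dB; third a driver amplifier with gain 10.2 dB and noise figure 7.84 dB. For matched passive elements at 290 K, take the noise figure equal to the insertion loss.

Convert to linear (a loss of L dB is a gain of −L dB): F_i = 10^(NF_i/10), G_i = 10^(G_i,dB/10)
  Stage 1: F_1 = 10^(2.13/10) = 1.633, G_1 = 10^(−2.13/10) = 0.6124
  Stage 2: F_2 = 10^(6.08/10) = 4.055, G_2 = 10^(−5.53/10) = 0.2799
  Stage 3: F_3 = 10^(7.84/10) = 6.081, G_3 = 10^(10.2/10) = 10.47
Friis cascade:
  F = 1.633 + (4.055 − 1)/0.6124 + (6.081 − 1)/0.1714 = 36.27
NF = 10 log₁₀(36.27) = 15.60 dB

15.60 dB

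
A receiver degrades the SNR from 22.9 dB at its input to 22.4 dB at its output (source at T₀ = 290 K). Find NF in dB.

0.5 dB

NF (dB) = SNR_in(dB) − SNR_out(dB) when the source is at T₀
NF = 22.9 − 22.4 = 0.5 dB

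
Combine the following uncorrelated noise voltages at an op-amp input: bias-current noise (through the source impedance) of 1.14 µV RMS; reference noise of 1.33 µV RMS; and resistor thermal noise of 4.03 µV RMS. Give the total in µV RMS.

4.39 µV

Uncorrelated sources add in power (mean-square): V_tot = √(ΣV_i²)
V_tot = √[(1.14×10⁻⁶)² + (1.33×10⁻⁶)² + (4.03×10⁻⁶)²] = 4.39×10⁻⁶ V = 4.39 µV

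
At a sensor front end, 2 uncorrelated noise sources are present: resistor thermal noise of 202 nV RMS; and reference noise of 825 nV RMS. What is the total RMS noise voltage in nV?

Uncorrelated sources add in power (mean-square): V_tot = √(ΣV_i²)
V_tot = √[(2.02×10⁻⁷)² + (8.25×10⁻⁷)²] = 8.49×10⁻⁷ V = 849 nV

849 nV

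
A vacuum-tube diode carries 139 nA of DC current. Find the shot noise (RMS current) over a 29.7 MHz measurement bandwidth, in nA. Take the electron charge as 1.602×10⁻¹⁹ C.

1.15 nA

I_n = √(2qI·B)
2qI·B = 2 × 1.602×10⁻¹⁹ × 1.39×10⁻⁷ × 2.97×10⁷ = 1.32×10⁻¹⁸ A²
I_n = √(1.32×10⁻¹⁸) = 1.15×10⁻⁹ A = 1.15 nA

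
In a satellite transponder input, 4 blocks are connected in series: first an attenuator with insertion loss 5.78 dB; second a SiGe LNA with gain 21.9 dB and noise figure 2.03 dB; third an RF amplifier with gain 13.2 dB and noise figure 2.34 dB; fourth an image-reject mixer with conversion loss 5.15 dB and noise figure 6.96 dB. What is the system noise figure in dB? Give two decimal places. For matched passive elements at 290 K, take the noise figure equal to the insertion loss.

7.83 dB

Convert to linear (a loss of L dB is a gain of −L dB): F_i = 10^(NF_i/10), G_i = 10^(G_i,dB/10)
  Stage 1: F_1 = 10^(5.78/10) = 3.784, G_1 = 10^(−5.78/10) = 0.2642
  Stage 2: F_2 = 10^(2.03/10) = 1.596, G_2 = 10^(21.9/10) = 154.9
  Stage 3: F_3 = 10^(2.34/10) = 1.714, G_3 = 10^(13.2/10) = 20.89
  Stage 4: F_4 = 10^(6.96/10) = 4.966, G_4 = 10^(−5.15/10) = 0.3055
Friis cascade:
  F = 3.784 + (1.596 − 1)/0.2642 + (1.714 − 1)/40.93 + (4.966 − 1)/855.1 = 6.062
NF = 10 log₁₀(6.062) = 7.83 dB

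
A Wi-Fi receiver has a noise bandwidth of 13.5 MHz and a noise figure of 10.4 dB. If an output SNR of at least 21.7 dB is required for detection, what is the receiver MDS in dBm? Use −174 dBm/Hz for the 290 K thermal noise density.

Sensitivity = −174 + 10 log₁₀(B) + NF + SNR_min
= −174 + 71.3 + 10.4 + 21.7
= −70.6 dBm → −70.6 dBm

−70.6 dBm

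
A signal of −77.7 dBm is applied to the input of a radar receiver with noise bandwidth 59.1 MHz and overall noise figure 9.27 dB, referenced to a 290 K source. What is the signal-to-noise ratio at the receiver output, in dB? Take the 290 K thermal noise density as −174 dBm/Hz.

Noise floor: N = −174 + 10 log₁₀(B) + NF
10 log₁₀(5.91×10⁷) = 77.72 dB
N = −174 + 77.72 + 9.27 = −87.01 dBm
SNR = P_sig − N = −77.7 − (−87.01) = 9.31 dB → 9.3 dB

9.3 dB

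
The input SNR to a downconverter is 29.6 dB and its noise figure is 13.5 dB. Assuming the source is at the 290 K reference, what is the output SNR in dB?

16.1 dB

By definition F = SNR_in/SNR_out, so in dB: SNR_out = SNR_in − NF
SNR_out = 29.6 − 13.5 = 16.1 dB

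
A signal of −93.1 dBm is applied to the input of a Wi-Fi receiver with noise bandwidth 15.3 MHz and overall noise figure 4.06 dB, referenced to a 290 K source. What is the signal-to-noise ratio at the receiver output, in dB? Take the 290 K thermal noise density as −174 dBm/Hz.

5.0 dB

Noise floor: N = −174 + 10 log₁₀(B) + NF
10 log₁₀(1.53×10⁷) = 71.85 dB
N = −174 + 71.85 + 4.06 = −98.09 dBm
SNR = P_sig − N = −93.1 − (−98.09) = 4.99 dB → 5.0 dB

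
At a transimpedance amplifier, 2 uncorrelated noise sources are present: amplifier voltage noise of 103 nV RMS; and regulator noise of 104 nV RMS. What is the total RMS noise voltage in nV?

146 nV

Uncorrelated sources add in power (mean-square): V_tot = √(ΣV_i²)
V_tot = √[(1.03×10⁻⁷)² + (1.04×10⁻⁷)²] = 1.46×10⁻⁷ V = 146 nV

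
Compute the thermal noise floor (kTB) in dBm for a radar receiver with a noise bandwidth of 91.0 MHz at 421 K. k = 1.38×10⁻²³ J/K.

P_n = kTB = 1.38×10⁻²³ × 421 × 9.10×10⁷ = 5.29×10⁻¹³ W
In dBm: 10 log₁₀(5.29×10⁻¹³ / 10⁻³) = −92.8 dBm

−92.8 dBm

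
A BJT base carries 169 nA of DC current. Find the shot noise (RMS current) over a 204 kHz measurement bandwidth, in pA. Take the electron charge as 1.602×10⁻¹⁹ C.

I_n = √(2qI·B)
2qI·B = 2 × 1.602×10⁻¹⁹ × 1.69×10⁻⁷ × 2.04×10⁵ = 1.10×10⁻²⁰ A²
I_n = √(1.10×10⁻²⁰) = 1.05×10⁻¹⁰ A = 105 pA

105 pA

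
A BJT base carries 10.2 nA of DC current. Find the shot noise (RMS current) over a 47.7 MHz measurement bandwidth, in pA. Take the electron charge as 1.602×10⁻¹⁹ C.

395 pA

I_n = √(2qI·B)
2qI·B = 2 × 1.602×10⁻¹⁹ × 1.02×10⁻⁸ × 4.77×10⁷ = 1.56×10⁻¹⁹ A²
I_n = √(1.56×10⁻¹⁹) = 3.95×10⁻¹⁰ A = 395 pA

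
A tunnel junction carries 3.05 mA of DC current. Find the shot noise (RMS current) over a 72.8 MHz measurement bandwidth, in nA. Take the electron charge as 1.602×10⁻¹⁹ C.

267 nA

I_n = √(2qI·B)
2qI·B = 2 × 1.602×10⁻¹⁹ × 3.05×10⁻³ × 7.28×10⁷ = 7.11×10⁻¹⁴ A²
I_n = √(7.11×10⁻¹⁴) = 2.67×10⁻⁷ A = 267 nA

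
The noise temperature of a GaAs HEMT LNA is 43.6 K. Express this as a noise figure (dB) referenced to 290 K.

0.608 dB

F = 1 + T_e/T₀ = 1 + 43.6/290 = 1.15034
NF = 10 log₁₀(1.15034) = 0.608 dB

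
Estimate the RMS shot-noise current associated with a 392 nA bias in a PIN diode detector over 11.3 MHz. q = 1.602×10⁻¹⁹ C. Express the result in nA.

I_n = √(2qI·B)
2qI·B = 2 × 1.602×10⁻¹⁹ × 3.92×10⁻⁷ × 1.13×10⁷ = 1.42×10⁻¹⁸ A²
I_n = √(1.42×10⁻¹⁸) = 1.19×10⁻⁹ A = 1.19 nA

1.19 nA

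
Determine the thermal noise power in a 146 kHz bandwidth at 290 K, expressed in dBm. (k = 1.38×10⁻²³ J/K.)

−122.3 dBm

P_n = kTB = 1.38×10⁻²³ × 290 × 1.46×10⁵ = 5.84×10⁻¹⁶ W
In dBm: 10 log₁₀(5.84×10⁻¹⁶ / 10⁻³) = −122.3 dBm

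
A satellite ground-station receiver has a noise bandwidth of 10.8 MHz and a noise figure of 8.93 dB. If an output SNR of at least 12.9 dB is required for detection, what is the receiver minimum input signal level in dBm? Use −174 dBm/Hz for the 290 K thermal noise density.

Sensitivity = −174 + 10 log₁₀(B) + NF + SNR_min
= −174 + 70.33 + 8.93 + 12.9
= −81.84 dBm → −81.8 dBm

−81.8 dBm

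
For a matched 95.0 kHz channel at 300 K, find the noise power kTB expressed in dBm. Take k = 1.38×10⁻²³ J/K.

−124.1 dBm

P_n = kTB = 1.38×10⁻²³ × 300 × 9.50×10⁴ = 3.93×10⁻¹⁶ W
In dBm: 10 log₁₀(3.93×10⁻¹⁶ / 10⁻³) = −124.1 dBm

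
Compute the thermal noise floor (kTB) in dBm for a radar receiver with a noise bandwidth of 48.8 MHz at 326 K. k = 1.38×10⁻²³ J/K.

P_n = kTB = 1.38×10⁻²³ × 326 × 4.88×10⁷ = 2.20×10⁻¹³ W
In dBm: 10 log₁₀(2.20×10⁻¹³ / 10⁻³) = −96.6 dBm

−96.6 dBm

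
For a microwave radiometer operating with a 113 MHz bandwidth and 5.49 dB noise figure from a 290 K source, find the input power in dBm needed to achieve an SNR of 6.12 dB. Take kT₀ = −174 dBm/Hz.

Sensitivity = −174 + 10 log₁₀(B) + NF + SNR_min
= −174 + 80.53 + 5.49 + 6.12
= −81.86 dBm → −81.9 dBm

−81.9 dBm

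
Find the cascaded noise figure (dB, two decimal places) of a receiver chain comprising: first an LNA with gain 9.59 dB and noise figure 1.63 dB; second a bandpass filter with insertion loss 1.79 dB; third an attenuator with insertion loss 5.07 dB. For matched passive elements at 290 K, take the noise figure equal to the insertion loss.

2.74 dB

Convert to linear (a loss of L dB is a gain of −L dB): F_i = 10^(NF_i/10), G_i = 10^(G_i,dB/10)
  Stage 1: F_1 = 10^(1.63/10) = 1.455, G_1 = 10^(9.59/10) = 9.099
  Stage 2: F_2 = 10^(1.79/10) = 1.510, G_2 = 10^(−1.79/10) = 0.6622
  Stage 3: F_3 = 10^(5.07/10) = 3.214, G_3 = 10^(−5.07/10) = 0.3112
Friis cascade:
  F = 1.455 + (1.510 − 1)/9.099 + (3.214 − 1)/6.026 = 1.879
NF = 10 log₁₀(1.879) = 2.74 dB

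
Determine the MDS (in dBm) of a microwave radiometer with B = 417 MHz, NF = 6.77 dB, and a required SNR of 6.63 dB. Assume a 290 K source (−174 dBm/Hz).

Sensitivity = −174 + 10 log₁₀(B) + NF + SNR_min
= −174 + 86.2 + 6.77 + 6.63
= −74.40 dBm → −74.4 dBm

−74.4 dBm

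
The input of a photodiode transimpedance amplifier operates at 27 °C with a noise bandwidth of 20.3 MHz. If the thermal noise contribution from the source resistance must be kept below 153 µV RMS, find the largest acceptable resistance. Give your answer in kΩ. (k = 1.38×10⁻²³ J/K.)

69.6 kΩ

T = 27 °C + 273.15 = 300.15 K
Johnson–Nyquist: V_n = √(4kTRB) ⇒ R = V_n² / (4kTB)
4kTB = 4 × 1.38×10⁻²³ × 300.15 × 2.03×10⁷ = 3.36×10⁻¹³
R = (1.53×10⁻⁴)² / 3.36×10⁻¹³ = 6.96×10⁴ Ω = 69.6 kΩ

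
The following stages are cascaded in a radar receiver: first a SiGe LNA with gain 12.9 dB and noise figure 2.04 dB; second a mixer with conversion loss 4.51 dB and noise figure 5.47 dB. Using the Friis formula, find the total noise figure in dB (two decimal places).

Convert to linear (a loss of L dB is a gain of −L dB): F_i = 10^(NF_i/10), G_i = 10^(G_i,dB/10)
  Stage 1: F_1 = 10^(2.04/10) = 1.600, G_1 = 10^(12.9/10) = 19.50
  Stage 2: F_2 = 10^(5.47/10) = 3.524, G_2 = 10^(−4.51/10) = 0.3540
Friis cascade:
  F = 1.600 + (3.524 − 1)/19.50 = 1.729
NF = 10 log₁₀(1.729) = 2.38 dB

2.38 dB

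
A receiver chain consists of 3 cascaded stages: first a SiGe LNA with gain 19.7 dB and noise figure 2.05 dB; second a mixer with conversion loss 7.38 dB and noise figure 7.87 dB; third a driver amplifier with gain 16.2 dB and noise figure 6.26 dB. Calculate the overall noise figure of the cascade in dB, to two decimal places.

2.67 dB

Convert to linear (a loss of L dB is a gain of −L dB): F_i = 10^(NF_i/10), G_i = 10^(G_i,dB/10)
  Stage 1: F_1 = 10^(2.05/10) = 1.603, G_1 = 10^(19.7/10) = 93.33
  Stage 2: F_2 = 10^(7.87/10) = 6.124, G_2 = 10^(−7.38/10) = 0.1828
  Stage 3: F_3 = 10^(6.26/10) = 4.227, G_3 = 10^(16.2/10) = 41.69
Friis cascade:
  F = 1.603 + (6.124 − 1)/93.33 + (4.227 − 1)/17.06 = 1.847
NF = 10 log₁₀(1.847) = 2.67 dB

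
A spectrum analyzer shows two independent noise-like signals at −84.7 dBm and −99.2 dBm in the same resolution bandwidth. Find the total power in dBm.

−84.5 dBm

Convert to linear, add, convert back:
P₁ = 3.39×10⁻¹² W, P₂ = 1.20×10⁻¹³ W
P_tot = 3.51×10⁻¹² W → 10 log₁₀(P_tot / 10⁻³) = −84.5 dBm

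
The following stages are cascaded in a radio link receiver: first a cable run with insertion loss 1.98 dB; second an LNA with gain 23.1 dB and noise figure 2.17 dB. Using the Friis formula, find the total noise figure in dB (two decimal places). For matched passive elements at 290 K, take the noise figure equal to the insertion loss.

Convert to linear (a loss of L dB is a gain of −L dB): F_i = 10^(NF_i/10), G_i = 10^(G_i,dB/10)
  Stage 1: F_1 = 10^(1.98/10) = 1.578, G_1 = 10^(−1.98/10) = 0.6339
  Stage 2: F_2 = 10^(2.17/10) = 1.648, G_2 = 10^(23.1/10) = 204.2
Friis cascade:
  F = 1.578 + (1.648 − 1)/0.6339 = 2.600
NF = 10 log₁₀(2.600) = 4.15 dB

4.15 dB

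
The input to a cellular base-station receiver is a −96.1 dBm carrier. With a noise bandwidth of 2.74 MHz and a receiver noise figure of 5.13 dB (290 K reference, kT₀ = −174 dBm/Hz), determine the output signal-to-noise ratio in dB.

Noise floor: N = −174 + 10 log₁₀(B) + NF
10 log₁₀(2.74×10⁶) = 64.38 dB
N = −174 + 64.38 + 5.13 = −104.49 dBm
SNR = P_sig − N = −96.1 − (−104.49) = 8.39 dB → 8.4 dB

8.4 dB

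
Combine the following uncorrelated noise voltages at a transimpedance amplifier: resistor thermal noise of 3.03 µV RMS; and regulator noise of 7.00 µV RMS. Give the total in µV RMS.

Uncorrelated sources add in power (mean-square): V_tot = √(ΣV_i²)
V_tot = √[(3.03×10⁻⁶)² + (7.00×10⁻⁶)²] = 7.63×10⁻⁶ V = 7.63 µV

7.63 µV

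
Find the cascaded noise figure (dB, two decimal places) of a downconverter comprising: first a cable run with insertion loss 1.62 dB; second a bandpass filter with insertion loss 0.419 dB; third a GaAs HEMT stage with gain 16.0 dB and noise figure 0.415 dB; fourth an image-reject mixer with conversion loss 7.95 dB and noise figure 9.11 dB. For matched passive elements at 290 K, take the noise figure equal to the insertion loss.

3.11 dB

Convert to linear (a loss of L dB is a gain of −L dB): F_i = 10^(NF_i/10), G_i = 10^(G_i,dB/10)
  Stage 1: F_1 = 10^(1.62/10) = 1.452, G_1 = 10^(−1.62/10) = 0.6887
  Stage 2: F_2 = 10^(0.419/10) = 1.101, G_2 = 10^(−0.419/10) = 0.9080
  Stage 3: F_3 = 10^(0.415/10) = 1.100, G_3 = 10^(16.0/10) = 39.81
  Stage 4: F_4 = 10^(9.11/10) = 8.147, G_4 = 10^(−7.95/10) = 0.1603
Friis cascade:
  F = 1.452 + (1.101 − 1)/0.6887 + (1.100 − 1)/0.6253 + (8.147 − 1)/24.89 = 2.047
NF = 10 log₁₀(2.047) = 3.11 dB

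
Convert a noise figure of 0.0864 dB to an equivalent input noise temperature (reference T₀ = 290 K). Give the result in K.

5.83 K

F = 10^(0.0864/10) = 1.02009
T_e = (F − 1)·T₀ = (1.02009 − 1) × 290 = 5.83 K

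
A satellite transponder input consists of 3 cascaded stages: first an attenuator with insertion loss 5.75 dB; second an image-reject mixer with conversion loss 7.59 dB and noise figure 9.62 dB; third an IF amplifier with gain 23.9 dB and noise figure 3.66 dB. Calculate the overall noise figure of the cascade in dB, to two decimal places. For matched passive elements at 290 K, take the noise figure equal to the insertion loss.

Convert to linear (a loss of L dB is a gain of −L dB): F_i = 10^(NF_i/10), G_i = 10^(G_i,dB/10)
  Stage 1: F_1 = 10^(5.75/10) = 3.758, G_1 = 10^(−5.75/10) = 0.2661
  Stage 2: F_2 = 10^(9.62/10) = 9.162, G_2 = 10^(−7.59/10) = 0.1742
  Stage 3: F_3 = 10^(3.66/10) = 2.323, G_3 = 10^(23.9/10) = 245.5
Friis cascade:
  F = 3.758 + (9.162 − 1)/0.2661 + (2.323 − 1)/0.04634 = 62.98
NF = 10 log₁₀(62.98) = 17.99 dB

17.99 dB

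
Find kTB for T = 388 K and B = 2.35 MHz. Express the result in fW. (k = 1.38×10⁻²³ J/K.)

P_n = kTB = 1.38×10⁻²³ × 388 × 2.35×10⁶ = 1.26×10⁻¹⁴ W = 12.6 fW

12.6 fW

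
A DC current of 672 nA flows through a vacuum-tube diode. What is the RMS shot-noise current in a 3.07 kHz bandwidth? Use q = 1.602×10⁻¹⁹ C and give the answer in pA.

I_n = √(2qI·B)
2qI·B = 2 × 1.602×10⁻¹⁹ × 6.72×10⁻⁷ × 3.07×10³ = 6.61×10⁻²² A²
I_n = √(6.61×10⁻²²) = 2.57×10⁻¹¹ A = 25.7 pA

25.7 pA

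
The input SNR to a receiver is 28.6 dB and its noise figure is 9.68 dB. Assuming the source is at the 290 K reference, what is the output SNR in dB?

By definition F = SNR_in/SNR_out, so in dB: SNR_out = SNR_in − NF
SNR_out = 28.6 − 9.68 = 18.92 dB

18.92 dB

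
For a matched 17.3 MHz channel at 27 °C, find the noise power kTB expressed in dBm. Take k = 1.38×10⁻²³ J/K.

T = 27 °C + 273.15 = 300.15 K
P_n = kTB = 1.38×10⁻²³ × 300.15 × 1.73×10⁷ = 7.17×10⁻¹⁴ W
In dBm: 10 log₁₀(7.17×10⁻¹⁴ / 10⁻³) = −101.4 dBm

−101.4 dBm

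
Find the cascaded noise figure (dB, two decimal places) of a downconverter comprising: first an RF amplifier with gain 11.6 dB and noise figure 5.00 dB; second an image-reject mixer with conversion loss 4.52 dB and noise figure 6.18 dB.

Convert to linear (a loss of L dB is a gain of −L dB): F_i = 10^(NF_i/10), G_i = 10^(G_i,dB/10)
  Stage 1: F_1 = 10^(5.00/10) = 3.162, G_1 = 10^(11.6/10) = 14.45
  Stage 2: F_2 = 10^(6.18/10) = 4.150, G_2 = 10^(−4.52/10) = 0.3532
Friis cascade:
  F = 3.162 + (4.150 − 1)/14.45 = 3.380
NF = 10 log₁₀(3.380) = 5.29 dB

5.29 dB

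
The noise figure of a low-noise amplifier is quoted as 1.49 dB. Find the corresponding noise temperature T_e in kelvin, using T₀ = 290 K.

119 K

F = 10^(1.49/10) = 1.40929
T_e = (F − 1)·T₀ = (1.40929 − 1) × 290 = 119 K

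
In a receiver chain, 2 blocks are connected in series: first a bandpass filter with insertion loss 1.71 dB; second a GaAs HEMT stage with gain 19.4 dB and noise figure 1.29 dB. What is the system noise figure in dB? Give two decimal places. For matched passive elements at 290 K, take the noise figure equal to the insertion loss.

3.00 dB

Convert to linear (a loss of L dB is a gain of −L dB): F_i = 10^(NF_i/10), G_i = 10^(G_i,dB/10)
  Stage 1: F_1 = 10^(1.71/10) = 1.483, G_1 = 10^(−1.71/10) = 0.6745
  Stage 2: F_2 = 10^(1.29/10) = 1.346, G_2 = 10^(19.4/10) = 87.10
Friis cascade:
  F = 1.483 + (1.346 − 1)/0.6745 = 1.995
NF = 10 log₁₀(1.995) = 3.00 dB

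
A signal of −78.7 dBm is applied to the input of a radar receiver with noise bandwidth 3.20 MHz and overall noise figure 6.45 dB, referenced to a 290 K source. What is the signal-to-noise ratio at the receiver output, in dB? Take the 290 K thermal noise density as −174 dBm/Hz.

23.8 dB

Noise floor: N = −174 + 10 log₁₀(B) + NF
10 log₁₀(3.20×10⁶) = 65.05 dB
N = −174 + 65.05 + 6.45 = −102.50 dBm
SNR = P_sig − N = −78.7 − (−102.50) = 23.80 dB → 23.8 dB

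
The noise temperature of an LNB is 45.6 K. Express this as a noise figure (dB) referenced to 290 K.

F = 1 + T_e/T₀ = 1 + 45.6/290 = 1.15724
NF = 10 log₁₀(1.15724) = 0.634 dB

0.634 dB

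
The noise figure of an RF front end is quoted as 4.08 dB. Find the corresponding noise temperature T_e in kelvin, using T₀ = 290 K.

F = 10^(4.08/10) = 2.55859
T_e = (F − 1)·T₀ = (2.55859 − 1) × 290 = 452 K

452 K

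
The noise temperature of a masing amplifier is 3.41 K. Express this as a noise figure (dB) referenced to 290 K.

F = 1 + T_e/T₀ = 1 + 3.41/290 = 1.01176
NF = 10 log₁₀(1.01176) = 0.051 dB

0.051 dB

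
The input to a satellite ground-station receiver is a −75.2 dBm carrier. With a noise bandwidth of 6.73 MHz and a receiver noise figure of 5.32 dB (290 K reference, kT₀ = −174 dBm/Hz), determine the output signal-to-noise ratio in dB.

25.2 dB

Noise floor: N = −174 + 10 log₁₀(B) + NF
10 log₁₀(6.73×10⁶) = 68.28 dB
N = −174 + 68.28 + 5.32 = −100.40 dBm
SNR = P_sig − N = −75.2 − (−100.40) = 25.20 dB → 25.2 dB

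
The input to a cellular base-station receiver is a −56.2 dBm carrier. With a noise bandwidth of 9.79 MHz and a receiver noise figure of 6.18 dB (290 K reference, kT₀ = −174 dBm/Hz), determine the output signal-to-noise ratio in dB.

Noise floor: N = −174 + 10 log₁₀(B) + NF
10 log₁₀(9.79×10⁶) = 69.91 dB
N = −174 + 69.91 + 6.18 = −97.91 dBm
SNR = P_sig − N = −56.2 − (−97.91) = 41.71 dB → 41.7 dB

41.7 dB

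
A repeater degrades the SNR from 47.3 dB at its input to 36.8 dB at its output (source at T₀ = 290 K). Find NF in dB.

10.5 dB

NF (dB) = SNR_in(dB) − SNR_out(dB) when the source is at T₀
NF = 47.3 − 36.8 = 10.5 dB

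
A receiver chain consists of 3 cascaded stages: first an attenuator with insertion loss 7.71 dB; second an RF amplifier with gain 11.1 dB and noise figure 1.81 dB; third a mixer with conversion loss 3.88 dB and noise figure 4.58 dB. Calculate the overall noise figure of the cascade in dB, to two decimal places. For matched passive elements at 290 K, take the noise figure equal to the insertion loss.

9.92 dB

Convert to linear (a loss of L dB is a gain of −L dB): F_i = 10^(NF_i/10), G_i = 10^(G_i,dB/10)
  Stage 1: F_1 = 10^(7.71/10) = 5.902, G_1 = 10^(−7.71/10) = 0.1694
  Stage 2: F_2 = 10^(1.81/10) = 1.517, G_2 = 10^(11.1/10) = 12.88
  Stage 3: F_3 = 10^(4.58/10) = 2.871, G_3 = 10^(−3.88/10) = 0.4093
Friis cascade:
  F = 5.902 + (1.517 − 1)/0.1694 + (2.871 − 1)/2.183 = 9.811
NF = 10 log₁₀(9.811) = 9.92 dB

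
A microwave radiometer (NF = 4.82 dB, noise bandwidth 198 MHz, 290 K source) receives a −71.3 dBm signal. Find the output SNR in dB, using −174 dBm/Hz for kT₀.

Noise floor: N = −174 + 10 log₁₀(B) + NF
10 log₁₀(1.98×10⁸) = 82.97 dB
N = −174 + 82.97 + 4.82 = −86.21 dBm
SNR = P_sig − N = −71.3 − (−86.21) = 14.91 dB → 14.9 dB

14.9 dB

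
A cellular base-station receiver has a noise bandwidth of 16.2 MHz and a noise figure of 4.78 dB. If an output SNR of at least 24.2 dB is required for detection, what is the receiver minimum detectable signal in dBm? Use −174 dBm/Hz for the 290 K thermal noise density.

−72.9 dBm

Sensitivity = −174 + 10 log₁₀(B) + NF + SNR_min
= −174 + 72.1 + 4.78 + 24.2
= −72.92 dBm → −72.9 dBm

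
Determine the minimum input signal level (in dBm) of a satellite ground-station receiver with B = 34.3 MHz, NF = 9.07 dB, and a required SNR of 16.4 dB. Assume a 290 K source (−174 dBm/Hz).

−73.2 dBm

Sensitivity = −174 + 10 log₁₀(B) + NF + SNR_min
= −174 + 75.35 + 9.07 + 16.4
= −73.18 dBm → −73.2 dBm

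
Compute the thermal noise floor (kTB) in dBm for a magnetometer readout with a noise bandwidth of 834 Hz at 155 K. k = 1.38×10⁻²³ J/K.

P_n = kTB = 1.38×10⁻²³ × 155 × 8.34×10² = 1.78×10⁻¹⁸ W
In dBm: 10 log₁₀(1.78×10⁻¹⁸ / 10⁻³) = −147.5 dBm

−147.5 dBm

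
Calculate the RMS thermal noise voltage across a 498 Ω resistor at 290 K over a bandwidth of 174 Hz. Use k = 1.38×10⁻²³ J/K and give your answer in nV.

V_n = √(4kTRB)
4kTRB = 4 × 1.38×10⁻²³ × 290 × 4.98×10² × 1.74×10² = 1.39×10⁻¹⁵ V²
V_n = √(1.39×10⁻¹⁵) = 3.72×10⁻⁸ V = 37.2 nV

37.2 nV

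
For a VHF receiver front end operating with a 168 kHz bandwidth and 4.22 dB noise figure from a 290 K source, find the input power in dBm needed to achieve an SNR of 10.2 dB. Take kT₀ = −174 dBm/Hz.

−107.3 dBm

Sensitivity = −174 + 10 log₁₀(B) + NF + SNR_min
= −174 + 52.25 + 4.22 + 10.2
= −107.33 dBm → −107.3 dBm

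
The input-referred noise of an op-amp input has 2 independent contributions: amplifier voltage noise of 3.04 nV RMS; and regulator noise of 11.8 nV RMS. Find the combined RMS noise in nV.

Uncorrelated sources add in power (mean-square): V_tot = √(ΣV_i²)
V_tot = √[(3.04×10⁻⁹)² + (1.18×10⁻⁸)²] = 1.22×10⁻⁸ V = 12.2 nV

12.2 nV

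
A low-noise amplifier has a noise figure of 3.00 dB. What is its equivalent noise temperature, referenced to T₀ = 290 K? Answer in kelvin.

F = 10^(3.00/10) = 1.99526
T_e = (F − 1)·T₀ = (1.99526 − 1) × 290 = 289 K

289 K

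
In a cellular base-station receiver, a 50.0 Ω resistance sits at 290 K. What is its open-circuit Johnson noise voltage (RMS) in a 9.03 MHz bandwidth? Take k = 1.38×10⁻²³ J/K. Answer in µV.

V_n = √(4kTRB)
4kTRB = 4 × 1.38×10⁻²³ × 290 × 5.00×10¹ × 9.03×10⁶ = 7.23×10⁻¹² V²
V_n = √(7.23×10⁻¹²) = 2.69×10⁻⁶ V = 2.69 µV

2.69 µV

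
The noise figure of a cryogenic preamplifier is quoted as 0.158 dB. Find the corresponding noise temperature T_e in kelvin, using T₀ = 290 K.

10.7 K

F = 10^(0.158/10) = 1.03705
T_e = (F − 1)·T₀ = (1.03705 − 1) × 290 = 10.7 K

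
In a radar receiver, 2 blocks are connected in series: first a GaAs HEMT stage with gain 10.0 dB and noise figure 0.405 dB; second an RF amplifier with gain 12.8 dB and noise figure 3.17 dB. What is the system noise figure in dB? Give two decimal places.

Convert to linear (a loss of L dB is a gain of −L dB): F_i = 10^(NF_i/10), G_i = 10^(G_i,dB/10)
  Stage 1: F_1 = 10^(0.405/10) = 1.098, G_1 = 10^(10.0/10) = 10.00
  Stage 2: F_2 = 10^(3.17/10) = 2.075, G_2 = 10^(12.8/10) = 19.05
Friis cascade:
  F = 1.098 + (2.075 − 1)/10.00 = 1.205
NF = 10 log₁₀(1.205) = 0.81 dB

0.81 dB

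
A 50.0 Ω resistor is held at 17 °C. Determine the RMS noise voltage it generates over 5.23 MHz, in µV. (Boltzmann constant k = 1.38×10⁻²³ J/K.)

T = 17 °C + 273.15 = 290.15 K
V_n = √(4kTRB)
4kTRB = 4 × 1.38×10⁻²³ × 290.15 × 5.00×10¹ × 5.23×10⁶ = 4.19×10⁻¹² V²
V_n = √(4.19×10⁻¹²) = 2.05×10⁻⁶ V = 2.05 µV

2.05 µV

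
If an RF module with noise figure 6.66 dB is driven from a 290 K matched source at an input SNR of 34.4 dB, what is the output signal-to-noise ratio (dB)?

27.74 dB

By definition F = SNR_in/SNR_out, so in dB: SNR_out = SNR_in − NF
SNR_out = 34.4 − 6.66 = 27.74 dB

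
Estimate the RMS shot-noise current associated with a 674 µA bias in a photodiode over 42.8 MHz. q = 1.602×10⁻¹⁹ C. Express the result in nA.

I_n = √(2qI·B)
2qI·B = 2 × 1.602×10⁻¹⁹ × 6.74×10⁻⁴ × 4.28×10⁷ = 9.24×10⁻¹⁵ A²
I_n = √(9.24×10⁻¹⁵) = 9.61×10⁻⁸ A = 96.1 nA

96.1 nA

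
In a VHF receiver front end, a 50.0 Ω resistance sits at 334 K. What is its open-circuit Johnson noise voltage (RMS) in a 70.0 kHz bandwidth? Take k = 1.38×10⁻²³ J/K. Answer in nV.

V_n = √(4kTRB)
4kTRB = 4 × 1.38×10⁻²³ × 334 × 5.00×10¹ × 7.00×10⁴ = 6.45×10⁻¹⁴ V²
V_n = √(6.45×10⁻¹⁴) = 2.54×10⁻⁷ V = 254 nV

254 nV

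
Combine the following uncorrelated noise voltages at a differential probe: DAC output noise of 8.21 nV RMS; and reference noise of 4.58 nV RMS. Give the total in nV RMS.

9.40 nV

Uncorrelated sources add in power (mean-square): V_tot = √(ΣV_i²)
V_tot = √[(8.21×10⁻⁹)² + (4.58×10⁻⁹)²] = 9.40×10⁻⁹ V = 9.40 nV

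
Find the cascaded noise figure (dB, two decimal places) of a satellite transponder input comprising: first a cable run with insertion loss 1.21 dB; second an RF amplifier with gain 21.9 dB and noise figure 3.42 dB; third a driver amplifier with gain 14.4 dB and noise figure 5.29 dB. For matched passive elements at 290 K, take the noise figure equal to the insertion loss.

Convert to linear (a loss of L dB is a gain of −L dB): F_i = 10^(NF_i/10), G_i = 10^(G_i,dB/10)
  Stage 1: F_1 = 10^(1.21/10) = 1.321, G_1 = 10^(−1.21/10) = 0.7568
  Stage 2: F_2 = 10^(3.42/10) = 2.198, G_2 = 10^(21.9/10) = 154.9
  Stage 3: F_3 = 10^(5.29/10) = 3.381, G_3 = 10^(14.4/10) = 27.54
Friis cascade:
  F = 1.321 + (2.198 − 1)/0.7568 + (3.381 − 1)/117.2 = 2.924
NF = 10 log₁₀(2.924) = 4.66 dB

4.66 dB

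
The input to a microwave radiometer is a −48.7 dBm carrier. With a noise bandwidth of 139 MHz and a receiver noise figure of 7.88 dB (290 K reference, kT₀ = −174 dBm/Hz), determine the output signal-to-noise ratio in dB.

36.0 dB

Noise floor: N = −174 + 10 log₁₀(B) + NF
10 log₁₀(1.39×10⁸) = 81.43 dB
N = −174 + 81.43 + 7.88 = −84.69 dBm
SNR = P_sig − N = −48.7 − (−84.69) = 35.99 dB → 36.0 dB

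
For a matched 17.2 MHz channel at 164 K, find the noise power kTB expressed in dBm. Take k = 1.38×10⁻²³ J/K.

P_n = kTB = 1.38×10⁻²³ × 164 × 1.72×10⁷ = 3.89×10⁻¹⁴ W
In dBm: 10 log₁₀(3.89×10⁻¹⁴ / 10⁻³) = −104.1 dBm

−104.1 dBm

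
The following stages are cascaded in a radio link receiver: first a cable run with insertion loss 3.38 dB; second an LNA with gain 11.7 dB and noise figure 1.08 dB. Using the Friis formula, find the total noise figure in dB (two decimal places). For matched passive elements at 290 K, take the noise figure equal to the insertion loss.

4.46 dB

Convert to linear (a loss of L dB is a gain of −L dB): F_i = 10^(NF_i/10), G_i = 10^(G_i,dB/10)
  Stage 1: F_1 = 10^(3.38/10) = 2.178, G_1 = 10^(−3.38/10) = 0.4592
  Stage 2: F_2 = 10^(1.08/10) = 1.282, G_2 = 10^(11.7/10) = 14.79
Friis cascade:
  F = 2.178 + (1.282 − 1)/0.4592 = 2.793
NF = 10 log₁₀(2.793) = 4.46 dB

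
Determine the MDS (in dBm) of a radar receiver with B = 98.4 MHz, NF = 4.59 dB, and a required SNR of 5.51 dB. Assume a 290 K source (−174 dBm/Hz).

−84.0 dBm

Sensitivity = −174 + 10 log₁₀(B) + NF + SNR_min
= −174 + 79.93 + 4.59 + 5.51
= −83.97 dBm → −84.0 dBm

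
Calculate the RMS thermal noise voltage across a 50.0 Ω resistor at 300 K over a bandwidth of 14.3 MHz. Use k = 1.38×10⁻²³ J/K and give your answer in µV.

3.44 µV

V_n = √(4kTRB)
4kTRB = 4 × 1.38×10⁻²³ × 300 × 5.00×10¹ × 1.43×10⁷ = 1.18×10⁻¹¹ V²
V_n = √(1.18×10⁻¹¹) = 3.44×10⁻⁶ V = 3.44 µV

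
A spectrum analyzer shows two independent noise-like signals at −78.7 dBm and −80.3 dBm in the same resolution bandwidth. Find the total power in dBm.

−76.4 dBm

Convert to linear, add, convert back:
P₁ = 1.35×10⁻¹¹ W, P₂ = 9.33×10⁻¹² W
P_tot = 2.28×10⁻¹¹ W → 10 log₁₀(P_tot / 10⁻³) = −76.4 dBm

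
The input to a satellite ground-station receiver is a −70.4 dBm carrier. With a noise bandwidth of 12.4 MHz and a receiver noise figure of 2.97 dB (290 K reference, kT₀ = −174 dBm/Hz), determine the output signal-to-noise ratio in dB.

Noise floor: N = −174 + 10 log₁₀(B) + NF
10 log₁₀(1.24×10⁷) = 70.93 dB
N = −174 + 70.93 + 2.97 = −100.10 dBm
SNR = P_sig − N = −70.4 − (−100.10) = 29.70 dB → 29.7 dB

29.7 dB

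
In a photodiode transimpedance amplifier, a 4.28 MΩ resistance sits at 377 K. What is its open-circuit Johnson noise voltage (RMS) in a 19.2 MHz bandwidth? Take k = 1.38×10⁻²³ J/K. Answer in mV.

V_n = √(4kTRB)
4kTRB = 4 × 1.38×10⁻²³ × 377 × 4.28×10⁶ × 1.92×10⁷ = 1.71×10⁻⁶ V²
V_n = √(1.71×10⁻⁶) = 1.31×10⁻³ V = 1.31 mV

1.31 mV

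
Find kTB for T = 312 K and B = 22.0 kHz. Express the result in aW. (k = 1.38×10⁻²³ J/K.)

94.7 aW

P_n = kTB = 1.38×10⁻²³ × 312 × 2.20×10⁴ = 9.47×10⁻¹⁷ W = 94.7 aW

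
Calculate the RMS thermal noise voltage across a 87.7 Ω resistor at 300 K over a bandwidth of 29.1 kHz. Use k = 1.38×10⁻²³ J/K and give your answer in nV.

V_n = √(4kTRB)
4kTRB = 4 × 1.38×10⁻²³ × 300 × 8.77×10¹ × 2.91×10⁴ = 4.23×10⁻¹⁴ V²
V_n = √(4.23×10⁻¹⁴) = 2.06×10⁻⁷ V = 206 nV

206 nV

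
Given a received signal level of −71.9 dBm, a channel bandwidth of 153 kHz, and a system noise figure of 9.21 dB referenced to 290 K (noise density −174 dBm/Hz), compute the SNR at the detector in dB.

41.0 dB

Noise floor: N = −174 + 10 log₁₀(B) + NF
10 log₁₀(1.53×10⁵) = 51.85 dB
N = −174 + 51.85 + 9.21 = −112.94 dBm
SNR = P_sig − N = −71.9 − (−112.94) = 41.04 dB → 41.0 dB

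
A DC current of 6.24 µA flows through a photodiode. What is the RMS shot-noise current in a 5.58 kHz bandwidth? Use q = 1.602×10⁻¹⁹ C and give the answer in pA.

106 pA

I_n = √(2qI·B)
2qI·B = 2 × 1.602×10⁻¹⁹ × 6.24×10⁻⁶ × 5.58×10³ = 1.12×10⁻²⁰ A²
I_n = √(1.12×10⁻²⁰) = 1.06×10⁻¹⁰ A = 106 pA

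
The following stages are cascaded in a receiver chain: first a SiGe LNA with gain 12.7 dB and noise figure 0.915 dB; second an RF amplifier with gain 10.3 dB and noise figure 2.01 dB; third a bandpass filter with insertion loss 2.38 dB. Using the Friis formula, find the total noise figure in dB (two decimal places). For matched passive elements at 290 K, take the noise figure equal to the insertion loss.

1.04 dB

Convert to linear (a loss of L dB is a gain of −L dB): F_i = 10^(NF_i/10), G_i = 10^(G_i,dB/10)
  Stage 1: F_1 = 10^(0.915/10) = 1.235, G_1 = 10^(12.7/10) = 18.62
  Stage 2: F_2 = 10^(2.01/10) = 1.589, G_2 = 10^(10.3/10) = 10.72
  Stage 3: F_3 = 10^(2.38/10) = 1.730, G_3 = 10^(−2.38/10) = 0.5781
Friis cascade:
  F = 1.235 + (1.589 − 1)/18.62 + (1.730 − 1)/199.5 = 1.270
NF = 10 log₁₀(1.270) = 1.04 dB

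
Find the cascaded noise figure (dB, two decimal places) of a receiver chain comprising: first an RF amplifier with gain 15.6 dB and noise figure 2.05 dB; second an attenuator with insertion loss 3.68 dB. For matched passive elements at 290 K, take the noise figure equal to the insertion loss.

Convert to linear (a loss of L dB is a gain of −L dB): F_i = 10^(NF_i/10), G_i = 10^(G_i,dB/10)
  Stage 1: F_1 = 10^(2.05/10) = 1.603, G_1 = 10^(15.6/10) = 36.31
  Stage 2: F_2 = 10^(3.68/10) = 2.333, G_2 = 10^(−3.68/10) = 0.4285
Friis cascade:
  F = 1.603 + (2.333 − 1)/36.31 = 1.640
NF = 10 log₁₀(1.640) = 2.15 dB

2.15 dB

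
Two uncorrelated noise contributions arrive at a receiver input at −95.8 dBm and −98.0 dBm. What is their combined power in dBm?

−93.8 dBm

Convert to linear, add, convert back:
P₁ = 2.63×10⁻¹³ W, P₂ = 1.58×10⁻¹³ W
P_tot = 4.22×10⁻¹³ W → 10 log₁₀(P_tot / 10⁻³) = −93.8 dBm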